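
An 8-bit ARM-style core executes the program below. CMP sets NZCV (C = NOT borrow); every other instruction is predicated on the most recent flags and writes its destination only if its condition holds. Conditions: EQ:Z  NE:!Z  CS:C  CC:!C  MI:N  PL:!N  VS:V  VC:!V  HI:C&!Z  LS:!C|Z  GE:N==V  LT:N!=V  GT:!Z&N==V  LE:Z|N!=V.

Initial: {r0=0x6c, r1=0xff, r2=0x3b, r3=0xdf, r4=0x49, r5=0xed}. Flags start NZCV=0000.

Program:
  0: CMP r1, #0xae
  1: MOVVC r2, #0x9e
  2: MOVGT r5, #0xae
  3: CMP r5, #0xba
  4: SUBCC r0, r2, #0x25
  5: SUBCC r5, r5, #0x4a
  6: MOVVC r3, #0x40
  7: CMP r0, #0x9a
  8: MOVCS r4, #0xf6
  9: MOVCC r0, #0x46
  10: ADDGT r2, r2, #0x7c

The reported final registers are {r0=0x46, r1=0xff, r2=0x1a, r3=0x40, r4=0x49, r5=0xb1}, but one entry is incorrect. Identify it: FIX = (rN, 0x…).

FIX = (r5, 0x64)

[0] flags=0010 → (cmp)
[1] flags=0010 VC?T → r2=0x9e
[2] flags=0010 GT?T → r5=0xae
[3] flags=1000 → (cmp)
[4] flags=1000 CC?T → r0=0x79
[5] flags=1000 CC?T → r5=0x64
[6] flags=1000 VC?T → r3=0x40
[7] flags=1001 → (cmp)
[8] flags=1001 CS?F → skip
[9] flags=1001 CC?T → r0=0x46
[10] flags=1001 GT?T → r2=0x1a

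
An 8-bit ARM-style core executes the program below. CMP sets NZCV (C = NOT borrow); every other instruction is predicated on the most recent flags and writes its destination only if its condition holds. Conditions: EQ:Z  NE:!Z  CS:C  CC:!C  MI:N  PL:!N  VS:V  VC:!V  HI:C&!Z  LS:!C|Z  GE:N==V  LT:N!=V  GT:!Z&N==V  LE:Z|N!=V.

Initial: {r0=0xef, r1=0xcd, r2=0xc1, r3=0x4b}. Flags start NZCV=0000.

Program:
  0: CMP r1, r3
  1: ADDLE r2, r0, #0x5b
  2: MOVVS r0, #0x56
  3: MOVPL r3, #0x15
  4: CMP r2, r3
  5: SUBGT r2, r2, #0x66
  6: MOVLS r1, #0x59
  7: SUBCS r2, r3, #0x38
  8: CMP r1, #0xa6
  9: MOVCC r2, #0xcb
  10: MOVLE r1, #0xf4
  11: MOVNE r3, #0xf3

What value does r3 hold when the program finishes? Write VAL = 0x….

[0] flags=1010 → (cmp)
[1] flags=1010 LE?T → r2=0x4a
[2] flags=1010 VS?F → skip
[3] flags=1010 PL?F → skip
[4] flags=1000 → (cmp)
[5] flags=1000 GT?F → skip
[6] flags=1000 LS?T → r1=0x59
[7] flags=1000 CS?F → skip
[8] flags=1001 → (cmp)
[9] flags=1001 CC?T → r2=0xcb
[10] flags=1001 LE?F → skip
[11] flags=1001 NE?T → r3=0xf3

VAL = 0xf3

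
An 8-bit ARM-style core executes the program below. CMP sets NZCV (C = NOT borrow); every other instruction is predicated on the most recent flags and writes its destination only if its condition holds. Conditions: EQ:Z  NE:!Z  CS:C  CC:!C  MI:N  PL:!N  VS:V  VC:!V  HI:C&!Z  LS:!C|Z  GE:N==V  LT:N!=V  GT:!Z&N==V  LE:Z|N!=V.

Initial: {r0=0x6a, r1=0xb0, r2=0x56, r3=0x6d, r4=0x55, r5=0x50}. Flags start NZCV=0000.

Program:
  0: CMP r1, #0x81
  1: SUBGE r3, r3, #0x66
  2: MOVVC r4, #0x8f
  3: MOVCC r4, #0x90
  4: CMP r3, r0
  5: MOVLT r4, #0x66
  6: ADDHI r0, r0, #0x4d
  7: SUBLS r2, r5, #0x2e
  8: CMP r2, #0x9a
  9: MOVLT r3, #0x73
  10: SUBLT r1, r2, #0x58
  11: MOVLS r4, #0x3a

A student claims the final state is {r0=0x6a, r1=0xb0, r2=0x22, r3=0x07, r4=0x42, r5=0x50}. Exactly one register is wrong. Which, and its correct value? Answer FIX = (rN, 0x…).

[0] flags=0010 → (cmp)
[1] flags=0010 GE?T → r3=0x07
[2] flags=0010 VC?T → r4=0x8f
[3] flags=0010 CC?F → skip
[4] flags=1000 → (cmp)
[5] flags=1000 LT?T → r4=0x66
[6] flags=1000 HI?F → skip
[7] flags=1000 LS?T → r2=0x22
[8] flags=1001 → (cmp)
[9] flags=1001 LT?F → skip
[10] flags=1001 LT?F → skip
[11] flags=1001 LS?T → r4=0x3a

FIX = (r4, 0x3a)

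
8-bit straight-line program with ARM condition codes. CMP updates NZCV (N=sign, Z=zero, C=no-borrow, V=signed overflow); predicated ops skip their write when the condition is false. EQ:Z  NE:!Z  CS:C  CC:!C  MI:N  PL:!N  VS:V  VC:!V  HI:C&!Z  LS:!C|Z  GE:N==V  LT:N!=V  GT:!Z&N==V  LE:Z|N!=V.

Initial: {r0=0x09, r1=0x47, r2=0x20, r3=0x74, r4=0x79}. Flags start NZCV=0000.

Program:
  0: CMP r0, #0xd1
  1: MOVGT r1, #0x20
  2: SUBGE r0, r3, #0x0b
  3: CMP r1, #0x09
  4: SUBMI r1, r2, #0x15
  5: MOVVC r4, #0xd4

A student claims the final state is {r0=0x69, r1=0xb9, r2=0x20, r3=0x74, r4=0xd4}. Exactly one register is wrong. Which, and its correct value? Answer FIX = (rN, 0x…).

FIX = (r1, 0x20)

[0] flags=0000 → (cmp)
[1] flags=0000 GT?T → r1=0x20
[2] flags=0000 GE?T → r0=0x69
[3] flags=0010 → (cmp)
[4] flags=0010 MI?F → skip
[5] flags=0010 VC?T → r4=0xd4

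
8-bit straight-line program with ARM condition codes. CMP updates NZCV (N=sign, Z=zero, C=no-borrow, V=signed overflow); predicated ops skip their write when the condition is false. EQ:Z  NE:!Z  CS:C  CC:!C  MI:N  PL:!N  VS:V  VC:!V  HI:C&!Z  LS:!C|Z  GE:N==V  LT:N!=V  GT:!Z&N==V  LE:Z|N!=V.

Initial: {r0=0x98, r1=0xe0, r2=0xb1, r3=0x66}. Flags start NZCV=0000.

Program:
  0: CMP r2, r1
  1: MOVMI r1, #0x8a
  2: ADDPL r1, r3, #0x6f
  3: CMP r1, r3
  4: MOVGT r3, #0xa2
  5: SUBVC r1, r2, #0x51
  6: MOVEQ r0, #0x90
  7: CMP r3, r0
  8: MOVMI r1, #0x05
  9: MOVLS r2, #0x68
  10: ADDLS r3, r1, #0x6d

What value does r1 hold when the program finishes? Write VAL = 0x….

[0] flags=1000 → (cmp)
[1] flags=1000 MI?T → r1=0x8a
[2] flags=1000 PL?F → skip
[3] flags=0011 → (cmp)
[4] flags=0011 GT?F → skip
[5] flags=0011 VC?F → skip
[6] flags=0011 EQ?F → skip
[7] flags=1001 → (cmp)
[8] flags=1001 MI?T → r1=0x05
[9] flags=1001 LS?T → r2=0x68
[10] flags=1001 LS?T → r3=0x72

VAL = 0x05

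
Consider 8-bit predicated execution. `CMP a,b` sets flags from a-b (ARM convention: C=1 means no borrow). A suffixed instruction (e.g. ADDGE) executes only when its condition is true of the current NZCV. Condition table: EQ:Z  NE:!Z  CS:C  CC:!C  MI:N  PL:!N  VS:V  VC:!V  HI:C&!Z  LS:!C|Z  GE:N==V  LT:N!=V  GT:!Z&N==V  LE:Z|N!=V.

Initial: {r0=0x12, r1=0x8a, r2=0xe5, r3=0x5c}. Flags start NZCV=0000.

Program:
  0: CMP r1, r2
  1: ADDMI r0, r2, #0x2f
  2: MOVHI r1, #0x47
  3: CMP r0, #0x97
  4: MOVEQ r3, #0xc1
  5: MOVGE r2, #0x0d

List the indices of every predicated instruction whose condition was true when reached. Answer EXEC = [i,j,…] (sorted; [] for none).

EXEC = [1,5]

0: ✓ CMP  NZCV=1000
1: ✓ ADDMI  r0←0x14
2: · MOVHI
3: ✓ CMP  NZCV=0000
4: · MOVEQ
5: ✓ MOVGE  r2←0x0d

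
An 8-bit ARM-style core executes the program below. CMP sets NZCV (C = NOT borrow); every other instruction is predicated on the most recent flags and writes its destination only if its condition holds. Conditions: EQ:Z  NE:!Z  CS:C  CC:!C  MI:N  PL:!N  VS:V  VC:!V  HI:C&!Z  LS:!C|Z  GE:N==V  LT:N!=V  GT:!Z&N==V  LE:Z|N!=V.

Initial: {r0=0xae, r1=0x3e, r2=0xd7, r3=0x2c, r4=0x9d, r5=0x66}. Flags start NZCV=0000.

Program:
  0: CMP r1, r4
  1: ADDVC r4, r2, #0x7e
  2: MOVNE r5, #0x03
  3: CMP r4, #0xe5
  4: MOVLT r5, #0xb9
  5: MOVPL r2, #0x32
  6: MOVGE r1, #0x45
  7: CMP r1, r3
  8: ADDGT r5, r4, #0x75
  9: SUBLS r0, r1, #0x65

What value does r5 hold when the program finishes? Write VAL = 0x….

VAL = 0x12

0: ✓ CMP  NZCV=1001
1: · ADDVC
2: ✓ MOVNE  r5←0x03
3: ✓ CMP  NZCV=1000
4: ✓ MOVLT  r5←0xb9
5: · MOVPL
6: · MOVGE
7: ✓ CMP  NZCV=0010
8: ✓ ADDGT  r5←0x12
9: · SUBLS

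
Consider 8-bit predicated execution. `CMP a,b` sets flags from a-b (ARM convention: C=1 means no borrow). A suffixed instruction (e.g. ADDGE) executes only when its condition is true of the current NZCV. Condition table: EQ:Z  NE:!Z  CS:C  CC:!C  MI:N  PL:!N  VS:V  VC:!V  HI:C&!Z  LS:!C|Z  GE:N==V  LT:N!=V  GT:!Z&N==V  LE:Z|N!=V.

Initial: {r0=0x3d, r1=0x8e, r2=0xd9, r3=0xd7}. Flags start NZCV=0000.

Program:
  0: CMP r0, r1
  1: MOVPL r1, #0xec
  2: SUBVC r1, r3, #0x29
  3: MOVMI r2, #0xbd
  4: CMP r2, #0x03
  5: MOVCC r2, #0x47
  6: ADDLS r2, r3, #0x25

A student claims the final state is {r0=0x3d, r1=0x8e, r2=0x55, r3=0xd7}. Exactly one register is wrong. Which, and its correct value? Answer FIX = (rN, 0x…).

0: ✓ CMP  NZCV=1001
1: · MOVPL
2: · SUBVC
3: ✓ MOVMI  r2←0xbd
4: ✓ CMP  NZCV=1010
5: · MOVCC
6: · ADDLS

FIX = (r2, 0xbd)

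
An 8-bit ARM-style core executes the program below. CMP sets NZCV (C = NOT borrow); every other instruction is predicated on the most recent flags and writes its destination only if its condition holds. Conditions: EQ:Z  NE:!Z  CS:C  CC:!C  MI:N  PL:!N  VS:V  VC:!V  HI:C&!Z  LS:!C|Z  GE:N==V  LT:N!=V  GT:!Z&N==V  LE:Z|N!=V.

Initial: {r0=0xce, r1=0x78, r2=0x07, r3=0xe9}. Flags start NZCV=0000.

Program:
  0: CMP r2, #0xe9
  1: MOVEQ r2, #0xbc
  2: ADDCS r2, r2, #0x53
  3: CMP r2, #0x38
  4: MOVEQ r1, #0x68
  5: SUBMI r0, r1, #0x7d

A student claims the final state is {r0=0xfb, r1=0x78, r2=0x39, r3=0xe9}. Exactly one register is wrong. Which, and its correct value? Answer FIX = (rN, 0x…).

FIX = (r2, 0x07)

0: ✓ CMP  NZCV=0000
1: · MOVEQ
2: · ADDCS
3: ✓ CMP  NZCV=1000
4: · MOVEQ
5: ✓ SUBMI  r0←0xfb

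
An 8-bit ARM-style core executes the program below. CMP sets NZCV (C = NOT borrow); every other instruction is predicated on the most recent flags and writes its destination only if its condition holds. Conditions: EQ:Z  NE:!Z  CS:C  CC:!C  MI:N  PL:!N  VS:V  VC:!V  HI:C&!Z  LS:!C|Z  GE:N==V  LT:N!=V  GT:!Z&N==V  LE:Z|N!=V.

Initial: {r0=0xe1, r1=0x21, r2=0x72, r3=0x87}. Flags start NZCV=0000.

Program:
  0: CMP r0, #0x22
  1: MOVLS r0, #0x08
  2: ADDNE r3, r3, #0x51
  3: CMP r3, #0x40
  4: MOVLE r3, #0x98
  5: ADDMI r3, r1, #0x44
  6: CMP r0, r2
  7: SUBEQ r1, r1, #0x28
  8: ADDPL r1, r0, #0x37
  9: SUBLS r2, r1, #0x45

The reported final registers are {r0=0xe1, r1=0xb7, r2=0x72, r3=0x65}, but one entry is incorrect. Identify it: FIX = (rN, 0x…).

FIX = (r1, 0x18)

[0] flags=1010 → (cmp)
[1] flags=1010 LS?F → skip
[2] flags=1010 NE?T → r3=0xd8
[3] flags=1010 → (cmp)
[4] flags=1010 LE?T → r3=0x98
[5] flags=1010 MI?T → r3=0x65
[6] flags=0011 → (cmp)
[7] flags=0011 EQ?F → skip
[8] flags=0011 PL?T → r1=0x18
[9] flags=0011 LS?F → skip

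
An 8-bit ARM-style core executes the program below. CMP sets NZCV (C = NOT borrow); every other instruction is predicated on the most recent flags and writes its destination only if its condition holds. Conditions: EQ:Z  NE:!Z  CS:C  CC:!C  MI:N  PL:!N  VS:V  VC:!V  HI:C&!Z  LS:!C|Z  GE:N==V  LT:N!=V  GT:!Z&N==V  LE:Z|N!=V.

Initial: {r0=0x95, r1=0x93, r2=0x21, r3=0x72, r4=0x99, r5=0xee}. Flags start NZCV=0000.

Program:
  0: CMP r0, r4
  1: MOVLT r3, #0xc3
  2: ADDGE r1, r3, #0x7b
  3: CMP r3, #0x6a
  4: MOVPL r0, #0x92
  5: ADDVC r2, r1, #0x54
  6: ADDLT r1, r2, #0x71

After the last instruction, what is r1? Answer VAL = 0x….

0: ✓ CMP  NZCV=1000
1: ✓ MOVLT  r3←0xc3
2: · ADDGE
3: ✓ CMP  NZCV=0011
4: ✓ MOVPL  r0←0x92
5: · ADDVC
6: ✓ ADDLT  r1←0x92

VAL = 0x92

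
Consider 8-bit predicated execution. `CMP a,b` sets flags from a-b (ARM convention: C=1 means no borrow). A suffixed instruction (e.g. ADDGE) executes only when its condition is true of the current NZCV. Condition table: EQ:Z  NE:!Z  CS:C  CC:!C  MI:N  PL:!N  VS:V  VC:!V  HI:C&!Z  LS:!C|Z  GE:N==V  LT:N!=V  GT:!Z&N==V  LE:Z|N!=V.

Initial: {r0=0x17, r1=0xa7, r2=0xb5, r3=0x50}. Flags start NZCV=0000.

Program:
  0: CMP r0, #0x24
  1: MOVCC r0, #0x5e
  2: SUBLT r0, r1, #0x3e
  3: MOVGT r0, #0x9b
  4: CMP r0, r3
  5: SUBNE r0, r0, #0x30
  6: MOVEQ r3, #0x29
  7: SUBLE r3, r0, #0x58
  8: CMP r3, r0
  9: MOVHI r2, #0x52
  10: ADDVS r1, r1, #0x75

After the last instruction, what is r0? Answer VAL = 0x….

VAL = 0x39

[0] flags=1000 → (cmp)
[1] flags=1000 CC?T → r0=0x5e
[2] flags=1000 LT?T → r0=0x69
[3] flags=1000 GT?F → skip
[4] flags=0010 → (cmp)
[5] flags=0010 NE?T → r0=0x39
[6] flags=0010 EQ?F → skip
[7] flags=0010 LE?F → skip
[8] flags=0010 → (cmp)
[9] flags=0010 HI?T → r2=0x52
[10] flags=0010 VS?F → skip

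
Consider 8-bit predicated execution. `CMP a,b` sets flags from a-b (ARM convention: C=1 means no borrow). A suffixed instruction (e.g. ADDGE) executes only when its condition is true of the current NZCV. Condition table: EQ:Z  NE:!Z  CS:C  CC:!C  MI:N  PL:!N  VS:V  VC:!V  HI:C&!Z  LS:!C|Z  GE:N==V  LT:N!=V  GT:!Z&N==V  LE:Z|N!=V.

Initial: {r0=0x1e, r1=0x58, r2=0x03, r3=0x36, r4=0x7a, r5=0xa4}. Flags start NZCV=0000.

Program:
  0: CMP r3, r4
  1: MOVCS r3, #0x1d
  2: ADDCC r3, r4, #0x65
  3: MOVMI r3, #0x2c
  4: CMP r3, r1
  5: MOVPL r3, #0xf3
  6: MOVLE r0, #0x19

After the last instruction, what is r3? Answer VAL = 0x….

[0] flags=1000 → (cmp)
[1] flags=1000 CS?F → skip
[2] flags=1000 CC?T → r3=0xdf
[3] flags=1000 MI?T → r3=0x2c
[4] flags=1000 → (cmp)
[5] flags=1000 PL?F → skip
[6] flags=1000 LE?T → r0=0x19

VAL = 0x2c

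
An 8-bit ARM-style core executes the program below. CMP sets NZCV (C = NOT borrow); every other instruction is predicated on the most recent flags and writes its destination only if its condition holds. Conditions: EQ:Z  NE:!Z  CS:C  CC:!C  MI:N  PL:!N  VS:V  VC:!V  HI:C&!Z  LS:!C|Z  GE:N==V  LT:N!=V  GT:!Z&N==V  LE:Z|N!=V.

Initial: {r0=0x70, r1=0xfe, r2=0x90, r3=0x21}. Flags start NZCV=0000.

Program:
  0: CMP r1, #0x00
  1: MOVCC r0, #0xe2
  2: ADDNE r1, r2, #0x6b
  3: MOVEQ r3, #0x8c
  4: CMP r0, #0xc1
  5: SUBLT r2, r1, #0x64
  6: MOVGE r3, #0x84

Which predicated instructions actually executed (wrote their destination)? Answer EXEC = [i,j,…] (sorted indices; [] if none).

EXEC = [2,6]

0: ✓ CMP  NZCV=1010
1: · MOVCC
2: ✓ ADDNE  r1←0xfb
3: · MOVEQ
4: ✓ CMP  NZCV=1001
5: · SUBLT
6: ✓ MOVGE  r3←0x84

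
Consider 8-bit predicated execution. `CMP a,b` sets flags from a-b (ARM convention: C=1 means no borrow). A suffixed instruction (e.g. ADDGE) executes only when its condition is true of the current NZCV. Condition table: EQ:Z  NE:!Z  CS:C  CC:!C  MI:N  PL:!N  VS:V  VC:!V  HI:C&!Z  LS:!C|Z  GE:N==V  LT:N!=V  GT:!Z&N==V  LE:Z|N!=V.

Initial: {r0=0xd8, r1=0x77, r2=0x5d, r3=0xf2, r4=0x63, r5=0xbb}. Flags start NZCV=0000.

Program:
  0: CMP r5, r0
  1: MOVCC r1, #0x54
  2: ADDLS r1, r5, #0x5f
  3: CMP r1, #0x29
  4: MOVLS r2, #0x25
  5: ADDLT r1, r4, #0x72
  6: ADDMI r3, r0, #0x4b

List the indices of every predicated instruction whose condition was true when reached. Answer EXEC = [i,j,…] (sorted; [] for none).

[0] flags=1000 → (cmp)
[1] flags=1000 CC?T → r1=0x54
[2] flags=1000 LS?T → r1=0x1a
[3] flags=1000 → (cmp)
[4] flags=1000 LS?T → r2=0x25
[5] flags=1000 LT?T → r1=0xd5
[6] flags=1000 MI?T → r3=0x23

EXEC = [1,2,4,5,6]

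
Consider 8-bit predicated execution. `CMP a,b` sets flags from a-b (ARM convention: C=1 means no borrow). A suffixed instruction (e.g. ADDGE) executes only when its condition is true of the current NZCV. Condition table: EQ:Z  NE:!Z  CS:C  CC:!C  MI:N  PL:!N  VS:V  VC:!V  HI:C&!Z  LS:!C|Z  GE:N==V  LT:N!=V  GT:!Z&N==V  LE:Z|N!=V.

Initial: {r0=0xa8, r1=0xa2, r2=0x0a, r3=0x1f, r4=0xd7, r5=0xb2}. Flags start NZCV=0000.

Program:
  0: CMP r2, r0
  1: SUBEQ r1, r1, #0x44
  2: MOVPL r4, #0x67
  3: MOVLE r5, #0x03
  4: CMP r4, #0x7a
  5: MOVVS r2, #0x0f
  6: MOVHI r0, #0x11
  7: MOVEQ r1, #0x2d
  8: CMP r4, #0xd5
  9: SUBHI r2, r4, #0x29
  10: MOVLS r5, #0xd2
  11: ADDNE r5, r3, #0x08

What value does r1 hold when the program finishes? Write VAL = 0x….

0: ✓ CMP  NZCV=0000
1: · SUBEQ
2: ✓ MOVPL  r4←0x67
3: · MOVLE
4: ✓ CMP  NZCV=1000
5: · MOVVS
6: · MOVHI
7: · MOVEQ
8: ✓ CMP  NZCV=1001
9: · SUBHI
10: ✓ MOVLS  r5←0xd2
11: ✓ ADDNE  r5←0x27

VAL = 0xa2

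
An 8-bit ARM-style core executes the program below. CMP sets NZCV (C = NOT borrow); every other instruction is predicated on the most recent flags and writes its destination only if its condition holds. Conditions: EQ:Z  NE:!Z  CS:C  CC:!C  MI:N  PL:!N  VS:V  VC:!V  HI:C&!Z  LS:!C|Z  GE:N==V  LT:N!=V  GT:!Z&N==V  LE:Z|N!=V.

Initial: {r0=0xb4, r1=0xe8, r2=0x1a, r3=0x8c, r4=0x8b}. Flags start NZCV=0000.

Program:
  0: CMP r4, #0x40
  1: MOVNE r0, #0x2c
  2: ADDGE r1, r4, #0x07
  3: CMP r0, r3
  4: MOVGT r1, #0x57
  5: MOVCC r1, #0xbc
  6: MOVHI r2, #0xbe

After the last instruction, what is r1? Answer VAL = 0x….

[0] flags=0011 → (cmp)
[1] flags=0011 NE?T → r0=0x2c
[2] flags=0011 GE?F → skip
[3] flags=1001 → (cmp)
[4] flags=1001 GT?T → r1=0x57
[5] flags=1001 CC?T → r1=0xbc
[6] flags=1001 HI?F → skip

VAL = 0xbc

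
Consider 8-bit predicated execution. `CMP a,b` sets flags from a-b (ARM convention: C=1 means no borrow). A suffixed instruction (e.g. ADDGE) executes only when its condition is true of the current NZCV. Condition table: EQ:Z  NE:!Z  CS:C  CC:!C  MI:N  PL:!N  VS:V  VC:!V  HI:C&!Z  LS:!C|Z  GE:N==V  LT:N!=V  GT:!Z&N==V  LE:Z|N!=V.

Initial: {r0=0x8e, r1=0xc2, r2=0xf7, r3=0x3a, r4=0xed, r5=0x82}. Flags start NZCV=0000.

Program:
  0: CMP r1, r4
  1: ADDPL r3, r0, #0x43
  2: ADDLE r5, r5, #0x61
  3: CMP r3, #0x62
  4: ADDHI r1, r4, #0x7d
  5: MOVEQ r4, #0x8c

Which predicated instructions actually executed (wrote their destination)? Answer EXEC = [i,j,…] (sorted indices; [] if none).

EXEC = [2]

0: ✓ CMP  NZCV=1000
1: · ADDPL
2: ✓ ADDLE  r5←0xe3
3: ✓ CMP  NZCV=1000
4: · ADDHI
5: · MOVEQ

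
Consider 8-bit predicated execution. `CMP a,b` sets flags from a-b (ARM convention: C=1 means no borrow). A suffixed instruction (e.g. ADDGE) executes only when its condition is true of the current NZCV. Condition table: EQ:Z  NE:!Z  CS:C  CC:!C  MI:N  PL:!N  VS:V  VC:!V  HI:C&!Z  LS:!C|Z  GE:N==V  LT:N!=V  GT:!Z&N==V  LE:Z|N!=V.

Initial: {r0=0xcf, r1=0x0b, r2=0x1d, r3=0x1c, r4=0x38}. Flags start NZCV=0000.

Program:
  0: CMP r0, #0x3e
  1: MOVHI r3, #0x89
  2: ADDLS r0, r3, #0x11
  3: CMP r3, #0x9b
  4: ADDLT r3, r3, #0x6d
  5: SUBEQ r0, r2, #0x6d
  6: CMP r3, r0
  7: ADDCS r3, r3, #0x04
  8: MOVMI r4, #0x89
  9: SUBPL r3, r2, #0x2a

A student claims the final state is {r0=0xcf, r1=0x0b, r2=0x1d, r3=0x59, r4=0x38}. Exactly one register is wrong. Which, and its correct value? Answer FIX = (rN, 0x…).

0: ✓ CMP  NZCV=1010
1: ✓ MOVHI  r3←0x89
2: · ADDLS
3: ✓ CMP  NZCV=1000
4: ✓ ADDLT  r3←0xf6
5: · SUBEQ
6: ✓ CMP  NZCV=0010
7: ✓ ADDCS  r3←0xfa
8: · MOVMI
9: ✓ SUBPL  r3←0xf3

FIX = (r3, 0xf3)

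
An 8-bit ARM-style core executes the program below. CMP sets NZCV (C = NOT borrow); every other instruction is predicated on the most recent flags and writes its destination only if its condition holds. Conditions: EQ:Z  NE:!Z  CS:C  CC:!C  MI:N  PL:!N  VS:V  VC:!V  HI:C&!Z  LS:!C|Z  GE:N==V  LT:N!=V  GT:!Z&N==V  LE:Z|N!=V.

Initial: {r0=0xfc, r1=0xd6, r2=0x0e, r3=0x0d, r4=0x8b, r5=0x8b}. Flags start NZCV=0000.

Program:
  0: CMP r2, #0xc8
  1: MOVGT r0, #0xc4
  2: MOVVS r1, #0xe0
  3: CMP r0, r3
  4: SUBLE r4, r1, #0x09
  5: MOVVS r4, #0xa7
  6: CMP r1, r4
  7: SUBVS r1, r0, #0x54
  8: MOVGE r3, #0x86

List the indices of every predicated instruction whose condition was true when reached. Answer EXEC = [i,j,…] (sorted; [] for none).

[0] flags=0000 → (cmp)
[1] flags=0000 GT?T → r0=0xc4
[2] flags=0000 VS?F → skip
[3] flags=1010 → (cmp)
[4] flags=1010 LE?T → r4=0xcd
[5] flags=1010 VS?F → skip
[6] flags=0010 → (cmp)
[7] flags=0010 VS?F → skip
[8] flags=0010 GE?T → r3=0x86

EXEC = [1,4,8]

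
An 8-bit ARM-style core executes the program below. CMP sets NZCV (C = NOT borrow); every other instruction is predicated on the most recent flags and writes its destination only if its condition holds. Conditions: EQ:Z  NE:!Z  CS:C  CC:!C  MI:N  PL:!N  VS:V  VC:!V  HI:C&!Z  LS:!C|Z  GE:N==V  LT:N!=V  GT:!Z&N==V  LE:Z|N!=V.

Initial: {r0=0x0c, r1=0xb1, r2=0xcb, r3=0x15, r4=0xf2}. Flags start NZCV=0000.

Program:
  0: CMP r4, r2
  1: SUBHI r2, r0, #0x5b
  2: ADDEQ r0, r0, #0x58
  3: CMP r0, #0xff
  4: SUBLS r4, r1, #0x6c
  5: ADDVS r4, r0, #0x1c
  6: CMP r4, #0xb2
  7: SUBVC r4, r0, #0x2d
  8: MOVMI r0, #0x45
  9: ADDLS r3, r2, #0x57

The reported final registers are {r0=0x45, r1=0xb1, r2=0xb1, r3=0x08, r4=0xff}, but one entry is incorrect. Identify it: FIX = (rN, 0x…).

FIX = (r4, 0x45)

[0] flags=0010 → (cmp)
[1] flags=0010 HI?T → r2=0xb1
[2] flags=0010 EQ?F → skip
[3] flags=0000 → (cmp)
[4] flags=0000 LS?T → r4=0x45
[5] flags=0000 VS?F → skip
[6] flags=1001 → (cmp)
[7] flags=1001 VC?F → skip
[8] flags=1001 MI?T → r0=0x45
[9] flags=1001 LS?T → r3=0x08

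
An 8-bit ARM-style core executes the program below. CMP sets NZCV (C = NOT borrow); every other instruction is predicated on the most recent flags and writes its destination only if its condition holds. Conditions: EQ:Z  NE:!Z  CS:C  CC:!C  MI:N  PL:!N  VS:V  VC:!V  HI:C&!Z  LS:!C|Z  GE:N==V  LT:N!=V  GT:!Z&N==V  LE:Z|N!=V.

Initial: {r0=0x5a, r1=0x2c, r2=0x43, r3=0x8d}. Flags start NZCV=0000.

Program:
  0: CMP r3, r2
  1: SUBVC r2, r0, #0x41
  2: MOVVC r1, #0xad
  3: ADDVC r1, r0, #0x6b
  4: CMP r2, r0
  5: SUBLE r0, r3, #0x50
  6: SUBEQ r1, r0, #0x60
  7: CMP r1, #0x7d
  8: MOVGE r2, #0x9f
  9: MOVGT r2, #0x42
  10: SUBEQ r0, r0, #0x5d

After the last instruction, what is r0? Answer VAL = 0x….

0: ✓ CMP  NZCV=0011
1: · SUBVC
2: · MOVVC
3: · ADDVC
4: ✓ CMP  NZCV=1000
5: ✓ SUBLE  r0←0x3d
6: · SUBEQ
7: ✓ CMP  NZCV=1000
8: · MOVGE
9: · MOVGT
10: · SUBEQ

VAL = 0x3d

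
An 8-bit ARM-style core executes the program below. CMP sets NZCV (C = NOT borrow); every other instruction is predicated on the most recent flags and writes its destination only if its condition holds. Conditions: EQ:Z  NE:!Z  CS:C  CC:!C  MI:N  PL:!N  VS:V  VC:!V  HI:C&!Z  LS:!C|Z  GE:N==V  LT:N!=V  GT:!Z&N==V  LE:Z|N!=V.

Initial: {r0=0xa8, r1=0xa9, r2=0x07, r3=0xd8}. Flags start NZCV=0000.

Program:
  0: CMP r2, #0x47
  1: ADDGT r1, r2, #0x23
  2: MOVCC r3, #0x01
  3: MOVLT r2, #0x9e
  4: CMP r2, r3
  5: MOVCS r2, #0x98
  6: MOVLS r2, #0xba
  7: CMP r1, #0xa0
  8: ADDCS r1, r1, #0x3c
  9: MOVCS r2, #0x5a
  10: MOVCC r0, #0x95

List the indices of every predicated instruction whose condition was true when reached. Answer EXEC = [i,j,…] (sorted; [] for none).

[0] flags=1000 → (cmp)
[1] flags=1000 GT?F → skip
[2] flags=1000 CC?T → r3=0x01
[3] flags=1000 LT?T → r2=0x9e
[4] flags=1010 → (cmp)
[5] flags=1010 CS?T → r2=0x98
[6] flags=1010 LS?F → skip
[7] flags=0010 → (cmp)
[8] flags=0010 CS?T → r1=0xe5
[9] flags=0010 CS?T → r2=0x5a
[10] flags=0010 CC?F → skip

EXEC = [2,3,5,8,9]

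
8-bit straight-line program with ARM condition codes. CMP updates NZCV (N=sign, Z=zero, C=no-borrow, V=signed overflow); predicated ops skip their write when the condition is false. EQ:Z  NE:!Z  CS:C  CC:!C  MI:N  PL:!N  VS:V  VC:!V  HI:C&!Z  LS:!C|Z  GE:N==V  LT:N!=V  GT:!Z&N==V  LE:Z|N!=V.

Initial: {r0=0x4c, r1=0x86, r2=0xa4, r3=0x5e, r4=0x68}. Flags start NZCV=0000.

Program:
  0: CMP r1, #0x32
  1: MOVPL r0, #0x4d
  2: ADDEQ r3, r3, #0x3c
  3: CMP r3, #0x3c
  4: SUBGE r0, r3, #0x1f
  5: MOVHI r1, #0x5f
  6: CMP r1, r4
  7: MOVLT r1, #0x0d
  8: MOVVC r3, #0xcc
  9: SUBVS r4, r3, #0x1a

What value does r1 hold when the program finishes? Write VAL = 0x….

VAL = 0x0d

[0] flags=0011 → (cmp)
[1] flags=0011 PL?T → r0=0x4d
[2] flags=0011 EQ?F → skip
[3] flags=0010 → (cmp)
[4] flags=0010 GE?T → r0=0x3f
[5] flags=0010 HI?T → r1=0x5f
[6] flags=1000 → (cmp)
[7] flags=1000 LT?T → r1=0x0d
[8] flags=1000 VC?T → r3=0xcc
[9] flags=1000 VS?F → skip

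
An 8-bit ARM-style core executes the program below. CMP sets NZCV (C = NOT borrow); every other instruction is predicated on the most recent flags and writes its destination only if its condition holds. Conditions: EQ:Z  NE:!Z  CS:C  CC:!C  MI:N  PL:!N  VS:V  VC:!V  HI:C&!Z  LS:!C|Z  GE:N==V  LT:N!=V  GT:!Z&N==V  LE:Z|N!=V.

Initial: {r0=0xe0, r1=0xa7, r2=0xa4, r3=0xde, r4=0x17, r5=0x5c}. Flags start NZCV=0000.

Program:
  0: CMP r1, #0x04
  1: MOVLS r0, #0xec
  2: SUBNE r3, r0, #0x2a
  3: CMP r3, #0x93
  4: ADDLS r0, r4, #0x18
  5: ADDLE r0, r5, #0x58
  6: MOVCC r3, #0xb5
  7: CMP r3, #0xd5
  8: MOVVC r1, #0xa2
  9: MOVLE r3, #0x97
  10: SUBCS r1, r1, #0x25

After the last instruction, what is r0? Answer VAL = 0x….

VAL = 0xe0

0: ✓ CMP  NZCV=1010
1: · MOVLS
2: ✓ SUBNE  r3←0xb6
3: ✓ CMP  NZCV=0010
4: · ADDLS
5: · ADDLE
6: · MOVCC
7: ✓ CMP  NZCV=1000
8: ✓ MOVVC  r1←0xa2
9: ✓ MOVLE  r3←0x97
10: · SUBCS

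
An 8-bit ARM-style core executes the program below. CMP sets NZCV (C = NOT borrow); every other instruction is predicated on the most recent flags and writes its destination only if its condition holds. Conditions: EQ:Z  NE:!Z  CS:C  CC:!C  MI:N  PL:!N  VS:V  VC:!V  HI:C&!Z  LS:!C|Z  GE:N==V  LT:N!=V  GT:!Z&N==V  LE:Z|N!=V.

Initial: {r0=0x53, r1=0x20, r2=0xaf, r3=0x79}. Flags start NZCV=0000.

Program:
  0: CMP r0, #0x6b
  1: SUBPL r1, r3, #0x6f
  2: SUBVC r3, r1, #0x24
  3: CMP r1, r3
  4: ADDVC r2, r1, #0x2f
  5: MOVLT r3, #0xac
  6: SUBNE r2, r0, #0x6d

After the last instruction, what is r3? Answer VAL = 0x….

VAL = 0xfc

0: ✓ CMP  NZCV=1000
1: · SUBPL
2: ✓ SUBVC  r3←0xfc
3: ✓ CMP  NZCV=0000
4: ✓ ADDVC  r2←0x4f
5: · MOVLT
6: ✓ SUBNE  r2←0xe6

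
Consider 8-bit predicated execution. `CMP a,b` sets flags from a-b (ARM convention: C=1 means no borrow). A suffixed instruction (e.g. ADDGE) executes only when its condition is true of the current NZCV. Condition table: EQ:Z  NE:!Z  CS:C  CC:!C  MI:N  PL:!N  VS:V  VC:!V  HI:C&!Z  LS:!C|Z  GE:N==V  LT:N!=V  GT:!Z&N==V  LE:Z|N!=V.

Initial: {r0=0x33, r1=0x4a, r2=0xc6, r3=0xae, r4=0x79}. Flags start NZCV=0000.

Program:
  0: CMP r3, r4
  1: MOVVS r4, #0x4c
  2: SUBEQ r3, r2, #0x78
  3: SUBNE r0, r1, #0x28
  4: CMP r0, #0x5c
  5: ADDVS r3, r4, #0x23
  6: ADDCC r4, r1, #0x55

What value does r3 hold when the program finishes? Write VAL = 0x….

VAL = 0xae

0: ✓ CMP  NZCV=0011
1: ✓ MOVVS  r4←0x4c
2: · SUBEQ
3: ✓ SUBNE  r0←0x22
4: ✓ CMP  NZCV=1000
5: · ADDVS
6: ✓ ADDCC  r4←0x9f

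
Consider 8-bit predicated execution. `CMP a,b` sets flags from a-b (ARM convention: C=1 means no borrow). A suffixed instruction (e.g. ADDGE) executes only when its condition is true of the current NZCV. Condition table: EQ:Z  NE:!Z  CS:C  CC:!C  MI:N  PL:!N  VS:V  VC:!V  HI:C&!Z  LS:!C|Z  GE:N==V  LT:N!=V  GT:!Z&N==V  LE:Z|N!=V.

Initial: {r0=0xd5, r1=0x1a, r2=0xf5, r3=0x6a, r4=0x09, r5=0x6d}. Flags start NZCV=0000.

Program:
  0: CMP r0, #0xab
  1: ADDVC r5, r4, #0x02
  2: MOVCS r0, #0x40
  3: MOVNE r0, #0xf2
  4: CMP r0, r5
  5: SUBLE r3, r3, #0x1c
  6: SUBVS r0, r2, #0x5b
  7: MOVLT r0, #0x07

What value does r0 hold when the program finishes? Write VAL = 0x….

[0] flags=0010 → (cmp)
[1] flags=0010 VC?T → r5=0x0b
[2] flags=0010 CS?T → r0=0x40
[3] flags=0010 NE?T → r0=0xf2
[4] flags=1010 → (cmp)
[5] flags=1010 LE?T → r3=0x4e
[6] flags=1010 VS?F → skip
[7] flags=1010 LT?T → r0=0x07

VAL = 0x07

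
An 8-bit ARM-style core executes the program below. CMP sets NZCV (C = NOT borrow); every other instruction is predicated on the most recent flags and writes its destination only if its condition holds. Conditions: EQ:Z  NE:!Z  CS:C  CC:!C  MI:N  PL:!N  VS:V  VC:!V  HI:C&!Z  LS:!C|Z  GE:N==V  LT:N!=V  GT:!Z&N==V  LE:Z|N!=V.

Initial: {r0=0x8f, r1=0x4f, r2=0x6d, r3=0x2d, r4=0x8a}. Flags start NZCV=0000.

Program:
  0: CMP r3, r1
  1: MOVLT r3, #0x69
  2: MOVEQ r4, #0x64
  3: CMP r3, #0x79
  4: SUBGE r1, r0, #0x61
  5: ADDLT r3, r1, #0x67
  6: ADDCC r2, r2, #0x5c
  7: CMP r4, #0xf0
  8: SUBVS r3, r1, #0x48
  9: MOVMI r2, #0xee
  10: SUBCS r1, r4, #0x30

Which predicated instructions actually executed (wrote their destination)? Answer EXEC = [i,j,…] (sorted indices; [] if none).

[0] flags=1000 → (cmp)
[1] flags=1000 LT?T → r3=0x69
[2] flags=1000 EQ?F → skip
[3] flags=1000 → (cmp)
[4] flags=1000 GE?F → skip
[5] flags=1000 LT?T → r3=0xb6
[6] flags=1000 CC?T → r2=0xc9
[7] flags=1000 → (cmp)
[8] flags=1000 VS?F → skip
[9] flags=1000 MI?T → r2=0xee
[10] flags=1000 CS?F → skip

EXEC = [1,5,6,9]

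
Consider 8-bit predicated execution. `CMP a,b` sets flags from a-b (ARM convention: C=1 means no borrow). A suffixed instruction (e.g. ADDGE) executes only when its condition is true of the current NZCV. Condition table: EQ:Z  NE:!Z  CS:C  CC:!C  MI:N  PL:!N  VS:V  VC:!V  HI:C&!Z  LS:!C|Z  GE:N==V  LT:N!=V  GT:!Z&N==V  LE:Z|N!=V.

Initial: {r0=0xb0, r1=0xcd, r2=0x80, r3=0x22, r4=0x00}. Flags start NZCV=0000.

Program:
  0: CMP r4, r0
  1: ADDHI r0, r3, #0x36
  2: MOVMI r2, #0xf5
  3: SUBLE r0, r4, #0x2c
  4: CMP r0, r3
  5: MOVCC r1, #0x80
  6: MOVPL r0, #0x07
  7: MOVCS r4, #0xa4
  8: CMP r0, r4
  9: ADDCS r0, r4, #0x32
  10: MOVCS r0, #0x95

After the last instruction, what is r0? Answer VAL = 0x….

0: ✓ CMP  NZCV=0000
1: · ADDHI
2: · MOVMI
3: · SUBLE
4: ✓ CMP  NZCV=1010
5: · MOVCC
6: · MOVPL
7: ✓ MOVCS  r4←0xa4
8: ✓ CMP  NZCV=0010
9: ✓ ADDCS  r0←0xd6
10: ✓ MOVCS  r0←0x95

VAL = 0x95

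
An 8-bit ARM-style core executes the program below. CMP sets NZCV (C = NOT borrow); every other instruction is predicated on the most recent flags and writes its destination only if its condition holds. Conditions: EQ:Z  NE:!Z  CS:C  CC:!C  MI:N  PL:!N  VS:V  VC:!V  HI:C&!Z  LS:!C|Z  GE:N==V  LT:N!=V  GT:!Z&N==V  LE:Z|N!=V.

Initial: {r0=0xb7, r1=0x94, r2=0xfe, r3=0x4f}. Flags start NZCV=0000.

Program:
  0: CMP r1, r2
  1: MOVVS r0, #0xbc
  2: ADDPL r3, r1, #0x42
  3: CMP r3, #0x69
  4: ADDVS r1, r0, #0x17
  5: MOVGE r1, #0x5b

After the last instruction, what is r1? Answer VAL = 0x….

[0] flags=1000 → (cmp)
[1] flags=1000 VS?F → skip
[2] flags=1000 PL?F → skip
[3] flags=1000 → (cmp)
[4] flags=1000 VS?F → skip
[5] flags=1000 GE?F → skip

VAL = 0x94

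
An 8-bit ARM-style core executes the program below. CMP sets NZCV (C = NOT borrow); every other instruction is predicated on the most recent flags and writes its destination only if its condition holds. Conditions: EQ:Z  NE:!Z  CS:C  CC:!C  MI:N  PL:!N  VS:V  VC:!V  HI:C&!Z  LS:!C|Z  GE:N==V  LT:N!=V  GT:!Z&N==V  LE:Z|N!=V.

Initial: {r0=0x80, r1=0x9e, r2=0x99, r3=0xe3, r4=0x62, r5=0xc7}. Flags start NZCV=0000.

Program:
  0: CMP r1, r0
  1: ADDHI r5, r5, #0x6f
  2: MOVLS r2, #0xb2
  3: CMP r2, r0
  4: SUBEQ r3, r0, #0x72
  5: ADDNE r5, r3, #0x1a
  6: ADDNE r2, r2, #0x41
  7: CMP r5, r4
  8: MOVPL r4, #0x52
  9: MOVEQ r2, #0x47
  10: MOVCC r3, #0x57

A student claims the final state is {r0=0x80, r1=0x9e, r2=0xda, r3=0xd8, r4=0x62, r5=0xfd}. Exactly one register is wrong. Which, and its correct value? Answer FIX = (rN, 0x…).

FIX = (r3, 0xe3)

0: ✓ CMP  NZCV=0010
1: ✓ ADDHI  r5←0x36
2: · MOVLS
3: ✓ CMP  NZCV=0010
4: · SUBEQ
5: ✓ ADDNE  r5←0xfd
6: ✓ ADDNE  r2←0xda
7: ✓ CMP  NZCV=1010
8: · MOVPL
9: · MOVEQ
10: · MOVCC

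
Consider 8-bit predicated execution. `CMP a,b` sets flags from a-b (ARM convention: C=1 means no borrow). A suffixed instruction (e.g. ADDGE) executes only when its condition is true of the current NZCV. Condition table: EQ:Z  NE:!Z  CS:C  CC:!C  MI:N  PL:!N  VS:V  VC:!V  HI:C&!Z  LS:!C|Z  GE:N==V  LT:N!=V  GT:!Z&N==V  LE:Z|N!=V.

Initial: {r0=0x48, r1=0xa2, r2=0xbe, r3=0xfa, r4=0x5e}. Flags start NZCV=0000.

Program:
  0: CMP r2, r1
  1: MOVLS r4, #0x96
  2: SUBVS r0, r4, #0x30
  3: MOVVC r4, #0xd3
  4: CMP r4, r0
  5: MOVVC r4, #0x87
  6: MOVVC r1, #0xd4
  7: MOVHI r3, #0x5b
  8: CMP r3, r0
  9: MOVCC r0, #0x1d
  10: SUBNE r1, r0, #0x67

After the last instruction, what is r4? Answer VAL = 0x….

0: ✓ CMP  NZCV=0010
1: · MOVLS
2: · SUBVS
3: ✓ MOVVC  r4←0xd3
4: ✓ CMP  NZCV=1010
5: ✓ MOVVC  r4←0x87
6: ✓ MOVVC  r1←0xd4
7: ✓ MOVHI  r3←0x5b
8: ✓ CMP  NZCV=0010
9: · MOVCC
10: ✓ SUBNE  r1←0xe1

VAL = 0x87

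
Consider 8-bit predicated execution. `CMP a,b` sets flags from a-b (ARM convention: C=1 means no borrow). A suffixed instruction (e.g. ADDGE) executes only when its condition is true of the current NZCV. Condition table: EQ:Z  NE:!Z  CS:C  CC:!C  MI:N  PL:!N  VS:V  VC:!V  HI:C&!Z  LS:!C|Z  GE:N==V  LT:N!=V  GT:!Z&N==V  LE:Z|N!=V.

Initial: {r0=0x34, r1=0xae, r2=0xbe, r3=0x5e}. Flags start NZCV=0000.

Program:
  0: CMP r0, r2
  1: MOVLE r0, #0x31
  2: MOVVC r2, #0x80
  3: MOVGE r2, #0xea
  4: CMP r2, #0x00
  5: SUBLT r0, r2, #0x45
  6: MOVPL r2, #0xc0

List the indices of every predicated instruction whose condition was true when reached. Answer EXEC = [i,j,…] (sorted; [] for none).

EXEC = [2,3,5]

[0] flags=0000 → (cmp)
[1] flags=0000 LE?F → skip
[2] flags=0000 VC?T → r2=0x80
[3] flags=0000 GE?T → r2=0xea
[4] flags=1010 → (cmp)
[5] flags=1010 LT?T → r0=0xa5
[6] flags=1010 PL?F → skip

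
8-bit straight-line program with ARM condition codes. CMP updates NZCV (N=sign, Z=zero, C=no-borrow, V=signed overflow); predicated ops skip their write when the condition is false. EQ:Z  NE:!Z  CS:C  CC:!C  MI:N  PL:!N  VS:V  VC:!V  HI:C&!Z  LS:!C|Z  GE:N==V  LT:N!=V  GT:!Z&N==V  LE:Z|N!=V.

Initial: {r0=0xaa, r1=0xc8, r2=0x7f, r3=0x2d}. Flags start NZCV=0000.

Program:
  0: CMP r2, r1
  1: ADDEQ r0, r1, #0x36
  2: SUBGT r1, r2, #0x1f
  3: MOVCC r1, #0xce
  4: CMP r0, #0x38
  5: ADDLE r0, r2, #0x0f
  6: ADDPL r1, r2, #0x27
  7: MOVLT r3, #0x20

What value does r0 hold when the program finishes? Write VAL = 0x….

VAL = 0x8e

[0] flags=1001 → (cmp)
[1] flags=1001 EQ?F → skip
[2] flags=1001 GT?T → r1=0x60
[3] flags=1001 CC?T → r1=0xce
[4] flags=0011 → (cmp)
[5] flags=0011 LE?T → r0=0x8e
[6] flags=0011 PL?T → r1=0xa6
[7] flags=0011 LT?T → r3=0x20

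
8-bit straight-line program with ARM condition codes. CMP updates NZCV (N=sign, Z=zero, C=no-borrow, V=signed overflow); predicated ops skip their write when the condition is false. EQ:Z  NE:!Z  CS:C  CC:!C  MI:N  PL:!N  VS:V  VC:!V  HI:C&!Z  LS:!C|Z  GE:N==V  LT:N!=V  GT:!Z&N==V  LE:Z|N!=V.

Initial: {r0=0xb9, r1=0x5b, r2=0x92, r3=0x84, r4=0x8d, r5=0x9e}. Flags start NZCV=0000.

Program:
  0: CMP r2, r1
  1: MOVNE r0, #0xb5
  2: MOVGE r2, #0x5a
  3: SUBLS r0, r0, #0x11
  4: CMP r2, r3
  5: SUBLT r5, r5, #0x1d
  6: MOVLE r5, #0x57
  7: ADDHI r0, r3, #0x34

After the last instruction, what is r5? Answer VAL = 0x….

VAL = 0x9e

0: ✓ CMP  NZCV=0011
1: ✓ MOVNE  r0←0xb5
2: · MOVGE
3: · SUBLS
4: ✓ CMP  NZCV=0010
5: · SUBLT
6: · MOVLE
7: ✓ ADDHI  r0←0xb8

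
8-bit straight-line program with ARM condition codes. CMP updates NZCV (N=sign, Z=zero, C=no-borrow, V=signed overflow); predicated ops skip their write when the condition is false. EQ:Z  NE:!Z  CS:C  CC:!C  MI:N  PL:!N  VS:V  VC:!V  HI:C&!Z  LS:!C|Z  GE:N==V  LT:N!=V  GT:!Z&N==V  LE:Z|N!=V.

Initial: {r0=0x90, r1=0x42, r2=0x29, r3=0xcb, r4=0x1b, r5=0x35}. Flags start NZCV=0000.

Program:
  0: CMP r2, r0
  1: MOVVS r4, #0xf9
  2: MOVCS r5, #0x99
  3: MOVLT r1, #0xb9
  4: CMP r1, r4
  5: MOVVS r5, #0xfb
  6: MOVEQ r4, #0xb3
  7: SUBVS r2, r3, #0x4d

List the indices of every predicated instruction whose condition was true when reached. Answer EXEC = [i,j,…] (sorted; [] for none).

EXEC = [1]

[0] flags=1001 → (cmp)
[1] flags=1001 VS?T → r4=0xf9
[2] flags=1001 CS?F → skip
[3] flags=1001 LT?F → skip
[4] flags=0000 → (cmp)
[5] flags=0000 VS?F → skip
[6] flags=0000 EQ?F → skip
[7] flags=0000 VS?F → skip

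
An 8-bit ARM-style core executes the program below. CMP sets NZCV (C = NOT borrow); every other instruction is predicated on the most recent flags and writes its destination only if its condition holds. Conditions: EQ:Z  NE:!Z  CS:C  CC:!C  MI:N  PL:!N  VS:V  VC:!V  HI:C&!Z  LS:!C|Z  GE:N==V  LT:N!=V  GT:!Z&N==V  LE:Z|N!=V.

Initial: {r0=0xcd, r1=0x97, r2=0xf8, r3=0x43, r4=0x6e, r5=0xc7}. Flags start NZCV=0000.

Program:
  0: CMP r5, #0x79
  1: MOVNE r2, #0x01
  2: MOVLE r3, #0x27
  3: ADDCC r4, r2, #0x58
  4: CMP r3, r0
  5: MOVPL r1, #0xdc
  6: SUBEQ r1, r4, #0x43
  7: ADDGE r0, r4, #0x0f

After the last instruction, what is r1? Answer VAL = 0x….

0: ✓ CMP  NZCV=0011
1: ✓ MOVNE  r2←0x01
2: ✓ MOVLE  r3←0x27
3: · ADDCC
4: ✓ CMP  NZCV=0000
5: ✓ MOVPL  r1←0xdc
6: · SUBEQ
7: ✓ ADDGE  r0←0x7d

VAL = 0xdc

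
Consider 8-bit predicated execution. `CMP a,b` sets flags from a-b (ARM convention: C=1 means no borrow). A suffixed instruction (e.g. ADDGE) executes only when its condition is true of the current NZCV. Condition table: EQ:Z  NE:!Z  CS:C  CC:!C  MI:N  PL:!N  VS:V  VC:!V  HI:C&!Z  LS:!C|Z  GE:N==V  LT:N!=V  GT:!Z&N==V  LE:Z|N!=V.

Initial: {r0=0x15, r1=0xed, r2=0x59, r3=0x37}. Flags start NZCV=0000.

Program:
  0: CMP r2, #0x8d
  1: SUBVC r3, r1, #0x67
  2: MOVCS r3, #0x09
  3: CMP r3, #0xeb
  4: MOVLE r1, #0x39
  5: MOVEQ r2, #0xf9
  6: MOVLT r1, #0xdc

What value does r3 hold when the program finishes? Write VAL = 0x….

VAL = 0x37

0: ✓ CMP  NZCV=1001
1: · SUBVC
2: · MOVCS
3: ✓ CMP  NZCV=0000
4: · MOVLE
5: · MOVEQ
6: · MOVLT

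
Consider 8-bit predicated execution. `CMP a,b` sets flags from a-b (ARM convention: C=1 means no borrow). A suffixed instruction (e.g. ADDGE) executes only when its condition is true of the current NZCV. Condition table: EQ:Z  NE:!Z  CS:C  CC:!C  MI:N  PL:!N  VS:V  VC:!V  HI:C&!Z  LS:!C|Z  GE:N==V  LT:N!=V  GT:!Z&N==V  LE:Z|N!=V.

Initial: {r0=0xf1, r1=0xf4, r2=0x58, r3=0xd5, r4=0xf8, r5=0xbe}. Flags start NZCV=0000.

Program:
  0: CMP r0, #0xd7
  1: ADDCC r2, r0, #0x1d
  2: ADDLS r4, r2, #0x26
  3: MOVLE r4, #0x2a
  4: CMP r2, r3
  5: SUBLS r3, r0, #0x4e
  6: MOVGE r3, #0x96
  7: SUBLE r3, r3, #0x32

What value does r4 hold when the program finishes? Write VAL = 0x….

VAL = 0xf8

0: ✓ CMP  NZCV=0010
1: · ADDCC
2: · ADDLS
3: · MOVLE
4: ✓ CMP  NZCV=1001
5: ✓ SUBLS  r3←0xa3
6: ✓ MOVGE  r3←0x96
7: · SUBLE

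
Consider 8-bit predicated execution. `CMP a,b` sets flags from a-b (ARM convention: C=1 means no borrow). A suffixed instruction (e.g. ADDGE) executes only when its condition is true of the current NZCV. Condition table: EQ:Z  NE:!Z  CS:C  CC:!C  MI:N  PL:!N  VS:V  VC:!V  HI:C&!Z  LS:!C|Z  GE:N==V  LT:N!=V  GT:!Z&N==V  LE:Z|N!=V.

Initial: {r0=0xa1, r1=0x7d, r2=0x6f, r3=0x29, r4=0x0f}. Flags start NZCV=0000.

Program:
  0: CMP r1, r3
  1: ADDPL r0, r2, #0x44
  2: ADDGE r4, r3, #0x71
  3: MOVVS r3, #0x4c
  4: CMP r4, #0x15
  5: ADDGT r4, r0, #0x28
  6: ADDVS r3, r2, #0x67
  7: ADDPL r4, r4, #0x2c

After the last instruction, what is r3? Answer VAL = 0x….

VAL = 0x29

0: ✓ CMP  NZCV=0010
1: ✓ ADDPL  r0←0xb3
2: ✓ ADDGE  r4←0x9a
3: · MOVVS
4: ✓ CMP  NZCV=1010
5: · ADDGT
6: · ADDVS
7: · ADDPL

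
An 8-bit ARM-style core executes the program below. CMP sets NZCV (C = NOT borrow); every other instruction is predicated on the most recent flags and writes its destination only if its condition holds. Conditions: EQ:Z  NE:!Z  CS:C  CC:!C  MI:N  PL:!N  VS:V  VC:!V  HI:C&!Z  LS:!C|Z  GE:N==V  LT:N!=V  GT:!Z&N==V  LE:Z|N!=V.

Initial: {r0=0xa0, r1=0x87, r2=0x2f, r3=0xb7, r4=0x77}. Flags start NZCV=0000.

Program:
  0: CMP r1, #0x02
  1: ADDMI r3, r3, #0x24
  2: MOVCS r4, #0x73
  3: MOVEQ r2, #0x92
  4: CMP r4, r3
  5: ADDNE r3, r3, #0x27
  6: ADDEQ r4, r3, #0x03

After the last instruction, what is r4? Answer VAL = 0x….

0: ✓ CMP  NZCV=1010
1: ✓ ADDMI  r3←0xdb
2: ✓ MOVCS  r4←0x73
3: · MOVEQ
4: ✓ CMP  NZCV=1001
5: ✓ ADDNE  r3←0x02
6: · ADDEQ

VAL = 0x73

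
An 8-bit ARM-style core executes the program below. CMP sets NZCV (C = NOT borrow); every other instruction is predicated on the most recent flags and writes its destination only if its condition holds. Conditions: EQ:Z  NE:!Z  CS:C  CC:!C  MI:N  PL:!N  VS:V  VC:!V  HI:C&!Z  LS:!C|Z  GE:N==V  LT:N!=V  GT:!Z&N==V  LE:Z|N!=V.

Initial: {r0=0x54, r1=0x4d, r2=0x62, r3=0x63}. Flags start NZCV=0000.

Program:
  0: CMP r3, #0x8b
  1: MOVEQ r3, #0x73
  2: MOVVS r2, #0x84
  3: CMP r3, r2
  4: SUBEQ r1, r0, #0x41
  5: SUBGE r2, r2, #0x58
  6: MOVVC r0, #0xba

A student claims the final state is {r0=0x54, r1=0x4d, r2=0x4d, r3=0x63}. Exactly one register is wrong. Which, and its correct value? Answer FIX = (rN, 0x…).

FIX = (r2, 0x2c)

0: ✓ CMP  NZCV=1001
1: · MOVEQ
2: ✓ MOVVS  r2←0x84
3: ✓ CMP  NZCV=1001
4: · SUBEQ
5: ✓ SUBGE  r2←0x2c
6: · MOVVC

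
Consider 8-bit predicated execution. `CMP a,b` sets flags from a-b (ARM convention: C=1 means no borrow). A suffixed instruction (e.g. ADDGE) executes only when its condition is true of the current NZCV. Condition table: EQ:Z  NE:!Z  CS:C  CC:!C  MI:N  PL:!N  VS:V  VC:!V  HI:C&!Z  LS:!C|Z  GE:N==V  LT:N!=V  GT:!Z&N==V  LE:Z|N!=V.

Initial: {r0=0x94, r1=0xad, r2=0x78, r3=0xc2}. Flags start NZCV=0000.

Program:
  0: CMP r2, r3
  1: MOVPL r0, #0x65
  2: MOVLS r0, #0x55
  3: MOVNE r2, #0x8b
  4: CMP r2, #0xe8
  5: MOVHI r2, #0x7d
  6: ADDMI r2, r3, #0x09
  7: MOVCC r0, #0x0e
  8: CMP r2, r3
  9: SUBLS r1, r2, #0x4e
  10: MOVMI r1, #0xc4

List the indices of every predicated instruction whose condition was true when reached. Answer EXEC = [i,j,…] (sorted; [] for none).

[0] flags=1001 → (cmp)
[1] flags=1001 PL?F → skip
[2] flags=1001 LS?T → r0=0x55
[3] flags=1001 NE?T → r2=0x8b
[4] flags=1000 → (cmp)
[5] flags=1000 HI?F → skip
[6] flags=1000 MI?T → r2=0xcb
[7] flags=1000 CC?T → r0=0x0e
[8] flags=0010 → (cmp)
[9] flags=0010 LS?F → skip
[10] flags=0010 MI?F → skip

EXEC = [2,3,6,7]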